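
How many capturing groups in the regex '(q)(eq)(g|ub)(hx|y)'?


To count capturing groups, count each '(' that starts a group.
Pattern: '(q)(eq)(g|ub)(hx|y)'
Walking through the pattern:
  Position 0: '(' -> group #1
  Position 3: '(' -> group #2
  Position 7: '(' -> group #3
  Position 13: '(' -> group #4
Total capturing groups: 4

4


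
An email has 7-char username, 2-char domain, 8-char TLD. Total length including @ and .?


An email address has format: username@domain.tld
Username length: 7
'@' character: 1
Domain length: 2
'.' character: 1
TLD length: 8
Total = 7 + 1 + 2 + 1 + 8 = 19

19


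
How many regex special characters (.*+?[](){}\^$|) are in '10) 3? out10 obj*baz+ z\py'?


Regex special characters are: . * + ? [ ] ( ) { } \ ^ $ |
Scanning '10) 3? out10 obj*baz+ z\py':
  pos 2: ')' -> SPECIAL
  pos 5: '?' -> SPECIAL
  pos 16: '*' -> SPECIAL
  pos 20: '+' -> SPECIAL
  pos 23: '\' -> SPECIAL
Special chars found: [')', '?', '*', '+', '\\']
Total: 5

5


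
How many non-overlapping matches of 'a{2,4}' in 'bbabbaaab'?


Pattern 'a{2,4}' matches between 2 and 4 consecutive a's (greedy).
String: 'bbabbaaab'
Finding runs of a's and applying greedy matching:
  Run at pos 2: 'a' (length 1)
  Run at pos 5: 'aaa' (length 3)
Matches: ['aaa']
Count: 1

1


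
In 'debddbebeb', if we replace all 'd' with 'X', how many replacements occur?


re.sub('d', 'X', text) replaces every occurrence of 'd' with 'X'.
Text: 'debddbebeb'
Scanning for 'd':
  pos 0: 'd' -> replacement #1
  pos 3: 'd' -> replacement #2
  pos 4: 'd' -> replacement #3
Total replacements: 3

3


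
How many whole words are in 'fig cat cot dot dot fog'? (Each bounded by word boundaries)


Word boundaries (\b) mark the start/end of each word.
Text: 'fig cat cot dot dot fog'
Splitting by whitespace:
  Word 1: 'fig'
  Word 2: 'cat'
  Word 3: 'cot'
  Word 4: 'dot'
  Word 5: 'dot'
  Word 6: 'fog'
Total whole words: 6

6


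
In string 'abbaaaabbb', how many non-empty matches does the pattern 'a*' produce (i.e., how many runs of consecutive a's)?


Pattern 'a*' matches zero or more a's. We want non-empty runs of consecutive a's.
String: 'abbaaaabbb'
Walking through the string to find runs of a's:
  Run 1: positions 0-0 -> 'a'
  Run 2: positions 3-6 -> 'aaaa'
Non-empty runs found: ['a', 'aaaa']
Count: 2

2


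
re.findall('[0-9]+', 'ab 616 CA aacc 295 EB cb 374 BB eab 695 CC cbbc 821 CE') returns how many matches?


Pattern '[0-9]+' finds one or more digits.
Text: 'ab 616 CA aacc 295 EB cb 374 BB eab 695 CC cbbc 821 CE'
Scanning for matches:
  Match 1: '616'
  Match 2: '295'
  Match 3: '374'
  Match 4: '695'
  Match 5: '821'
Total matches: 5

5


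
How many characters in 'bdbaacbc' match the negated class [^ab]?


Negated class [^ab] matches any char NOT in {a, b}
Scanning 'bdbaacbc':
  pos 0: 'b' -> no (excluded)
  pos 1: 'd' -> MATCH
  pos 2: 'b' -> no (excluded)
  pos 3: 'a' -> no (excluded)
  pos 4: 'a' -> no (excluded)
  pos 5: 'c' -> MATCH
  pos 6: 'b' -> no (excluded)
  pos 7: 'c' -> MATCH
Total matches: 3

3


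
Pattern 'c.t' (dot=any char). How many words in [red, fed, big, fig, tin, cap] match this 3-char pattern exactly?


Pattern 'c.t' means: starts with 'c', any single char, ends with 't'.
Checking each word (must be exactly 3 chars):
  'red' (len=3): no
  'fed' (len=3): no
  'big' (len=3): no
  'fig' (len=3): no
  'tin' (len=3): no
  'cap' (len=3): no
Matching words: []
Total: 0

0


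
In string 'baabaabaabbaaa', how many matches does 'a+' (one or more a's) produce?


Pattern 'a+' matches one or more consecutive a's.
String: 'baabaabaabbaaa'
Scanning for runs of a:
  Match 1: 'aa' (length 2)
  Match 2: 'aa' (length 2)
  Match 3: 'aa' (length 2)
  Match 4: 'aaa' (length 3)
Total matches: 4

4


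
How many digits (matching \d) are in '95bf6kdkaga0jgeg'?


\d matches any digit 0-9.
Scanning '95bf6kdkaga0jgeg':
  pos 0: '9' -> DIGIT
  pos 1: '5' -> DIGIT
  pos 4: '6' -> DIGIT
  pos 11: '0' -> DIGIT
Digits found: ['9', '5', '6', '0']
Total: 4

4


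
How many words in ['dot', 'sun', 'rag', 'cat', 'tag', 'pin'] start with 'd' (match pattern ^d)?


Pattern ^d anchors to start of word. Check which words begin with 'd':
  'dot' -> MATCH (starts with 'd')
  'sun' -> no
  'rag' -> no
  'cat' -> no
  'tag' -> no
  'pin' -> no
Matching words: ['dot']
Count: 1

1


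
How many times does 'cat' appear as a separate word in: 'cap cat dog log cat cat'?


Scanning each word for exact match 'cat':
  Word 1: 'cap' -> no
  Word 2: 'cat' -> MATCH
  Word 3: 'dog' -> no
  Word 4: 'log' -> no
  Word 5: 'cat' -> MATCH
  Word 6: 'cat' -> MATCH
Total matches: 3

3


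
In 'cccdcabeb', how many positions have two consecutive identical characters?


Looking for consecutive identical characters in 'cccdcabeb':
  pos 0-1: 'c' vs 'c' -> MATCH ('cc')
  pos 1-2: 'c' vs 'c' -> MATCH ('cc')
  pos 2-3: 'c' vs 'd' -> different
  pos 3-4: 'd' vs 'c' -> different
  pos 4-5: 'c' vs 'a' -> different
  pos 5-6: 'a' vs 'b' -> different
  pos 6-7: 'b' vs 'e' -> different
  pos 7-8: 'e' vs 'b' -> different
Consecutive identical pairs: ['cc', 'cc']
Count: 2

2


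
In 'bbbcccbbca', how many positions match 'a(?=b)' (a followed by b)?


Lookahead 'a(?=b)' matches 'a' only when followed by 'b'.
String: 'bbbcccbbca'
Checking each position where char is 'a':
Matching positions: []
Count: 0

0


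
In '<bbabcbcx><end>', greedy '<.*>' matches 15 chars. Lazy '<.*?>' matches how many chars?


Greedy '<.*>' tries to match as MUCH as possible.
Lazy '<.*?>' tries to match as LITTLE as possible.

String: '<bbabcbcx><end>'
Greedy '<.*>' starts at first '<' and extends to the LAST '>': '<bbabcbcx><end>' (15 chars)
Lazy '<.*?>' starts at first '<' and stops at the FIRST '>': '<bbabcbcx>' (10 chars)

10


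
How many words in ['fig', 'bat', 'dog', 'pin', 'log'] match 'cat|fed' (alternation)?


Alternation 'cat|fed' matches either 'cat' or 'fed'.
Checking each word:
  'fig' -> no
  'bat' -> no
  'dog' -> no
  'pin' -> no
  'log' -> no
Matches: []
Count: 0

0


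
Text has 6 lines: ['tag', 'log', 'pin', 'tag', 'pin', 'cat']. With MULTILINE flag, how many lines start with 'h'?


With MULTILINE flag, ^ matches the start of each line.
Lines: ['tag', 'log', 'pin', 'tag', 'pin', 'cat']
Checking which lines start with 'h':
  Line 1: 'tag' -> no
  Line 2: 'log' -> no
  Line 3: 'pin' -> no
  Line 4: 'tag' -> no
  Line 5: 'pin' -> no
  Line 6: 'cat' -> no
Matching lines: []
Count: 0

0


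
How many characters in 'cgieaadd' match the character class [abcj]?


Character class [abcj] matches any of: {a, b, c, j}
Scanning string 'cgieaadd' character by character:
  pos 0: 'c' -> MATCH
  pos 1: 'g' -> no
  pos 2: 'i' -> no
  pos 3: 'e' -> no
  pos 4: 'a' -> MATCH
  pos 5: 'a' -> MATCH
  pos 6: 'd' -> no
  pos 7: 'd' -> no
Total matches: 3

3


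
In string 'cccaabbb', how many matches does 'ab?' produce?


Pattern 'ab?' matches 'a' optionally followed by 'b'.
String: 'cccaabbb'
Scanning left to right for 'a' then checking next char:
  Match 1: 'a' (a not followed by b)
  Match 2: 'ab' (a followed by b)
Total matches: 2

2


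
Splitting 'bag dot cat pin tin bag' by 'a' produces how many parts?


Splitting by 'a' breaks the string at each occurrence of the separator.
Text: 'bag dot cat pin tin bag'
Parts after split:
  Part 1: 'b'
  Part 2: 'g dot c'
  Part 3: 't pin tin b'
  Part 4: 'g'
Total parts: 4

4


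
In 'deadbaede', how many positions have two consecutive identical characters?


Looking for consecutive identical characters in 'deadbaede':
  pos 0-1: 'd' vs 'e' -> different
  pos 1-2: 'e' vs 'a' -> different
  pos 2-3: 'a' vs 'd' -> different
  pos 3-4: 'd' vs 'b' -> different
  pos 4-5: 'b' vs 'a' -> different
  pos 5-6: 'a' vs 'e' -> different
  pos 6-7: 'e' vs 'd' -> different
  pos 7-8: 'd' vs 'e' -> different
Consecutive identical pairs: []
Count: 0

0


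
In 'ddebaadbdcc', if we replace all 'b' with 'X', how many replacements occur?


re.sub('b', 'X', text) replaces every occurrence of 'b' with 'X'.
Text: 'ddebaadbdcc'
Scanning for 'b':
  pos 3: 'b' -> replacement #1
  pos 7: 'b' -> replacement #2
Total replacements: 2

2


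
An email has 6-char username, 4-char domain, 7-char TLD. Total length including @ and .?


An email address has format: username@domain.tld
Username length: 6
'@' character: 1
Domain length: 4
'.' character: 1
TLD length: 7
Total = 6 + 1 + 4 + 1 + 7 = 19

19


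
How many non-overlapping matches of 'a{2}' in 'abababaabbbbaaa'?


Pattern 'a{2}' matches exactly 2 consecutive a's (greedy, non-overlapping).
String: 'abababaabbbbaaa'
Scanning for runs of a's:
  Run at pos 0: 'a' (length 1) -> 0 match(es)
  Run at pos 2: 'a' (length 1) -> 0 match(es)
  Run at pos 4: 'a' (length 1) -> 0 match(es)
  Run at pos 6: 'aa' (length 2) -> 1 match(es)
  Run at pos 12: 'aaa' (length 3) -> 1 match(es)
Matches found: ['aa', 'aa']
Total: 2

2


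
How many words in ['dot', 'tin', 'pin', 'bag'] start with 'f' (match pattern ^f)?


Pattern ^f anchors to start of word. Check which words begin with 'f':
  'dot' -> no
  'tin' -> no
  'pin' -> no
  'bag' -> no
Matching words: []
Count: 0

0


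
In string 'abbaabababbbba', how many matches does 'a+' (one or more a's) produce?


Pattern 'a+' matches one or more consecutive a's.
String: 'abbaabababbbba'
Scanning for runs of a:
  Match 1: 'a' (length 1)
  Match 2: 'aa' (length 2)
  Match 3: 'a' (length 1)
  Match 4: 'a' (length 1)
  Match 5: 'a' (length 1)
Total matches: 5

5


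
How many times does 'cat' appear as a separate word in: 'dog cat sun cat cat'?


Scanning each word for exact match 'cat':
  Word 1: 'dog' -> no
  Word 2: 'cat' -> MATCH
  Word 3: 'sun' -> no
  Word 4: 'cat' -> MATCH
  Word 5: 'cat' -> MATCH
Total matches: 3

3


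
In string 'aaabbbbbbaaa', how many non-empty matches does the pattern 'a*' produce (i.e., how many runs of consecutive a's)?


Pattern 'a*' matches zero or more a's. We want non-empty runs of consecutive a's.
String: 'aaabbbbbbaaa'
Walking through the string to find runs of a's:
  Run 1: positions 0-2 -> 'aaa'
  Run 2: positions 9-11 -> 'aaa'
Non-empty runs found: ['aaa', 'aaa']
Count: 2

2


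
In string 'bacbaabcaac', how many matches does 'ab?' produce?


Pattern 'ab?' matches 'a' optionally followed by 'b'.
String: 'bacbaabcaac'
Scanning left to right for 'a' then checking next char:
  Match 1: 'a' (a not followed by b)
  Match 2: 'a' (a not followed by b)
  Match 3: 'ab' (a followed by b)
  Match 4: 'a' (a not followed by b)
  Match 5: 'a' (a not followed by b)
Total matches: 5

5


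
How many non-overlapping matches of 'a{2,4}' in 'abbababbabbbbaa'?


Pattern 'a{2,4}' matches between 2 and 4 consecutive a's (greedy).
String: 'abbababbabbbbaa'
Finding runs of a's and applying greedy matching:
  Run at pos 0: 'a' (length 1)
  Run at pos 3: 'a' (length 1)
  Run at pos 5: 'a' (length 1)
  Run at pos 8: 'a' (length 1)
  Run at pos 13: 'aa' (length 2)
Matches: ['aa']
Count: 1

1


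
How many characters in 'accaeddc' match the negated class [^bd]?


Negated class [^bd] matches any char NOT in {b, d}
Scanning 'accaeddc':
  pos 0: 'a' -> MATCH
  pos 1: 'c' -> MATCH
  pos 2: 'c' -> MATCH
  pos 3: 'a' -> MATCH
  pos 4: 'e' -> MATCH
  pos 5: 'd' -> no (excluded)
  pos 6: 'd' -> no (excluded)
  pos 7: 'c' -> MATCH
Total matches: 6

6


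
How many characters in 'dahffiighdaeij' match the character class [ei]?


Character class [ei] matches any of: {e, i}
Scanning string 'dahffiighdaeij' character by character:
  pos 0: 'd' -> no
  pos 1: 'a' -> no
  pos 2: 'h' -> no
  pos 3: 'f' -> no
  pos 4: 'f' -> no
  pos 5: 'i' -> MATCH
  pos 6: 'i' -> MATCH
  pos 7: 'g' -> no
  pos 8: 'h' -> no
  pos 9: 'd' -> no
  pos 10: 'a' -> no
  pos 11: 'e' -> MATCH
  pos 12: 'i' -> MATCH
  pos 13: 'j' -> no
Total matches: 4

4


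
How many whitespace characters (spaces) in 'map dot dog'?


\s matches whitespace characters (spaces, tabs, etc.).
Text: 'map dot dog'
This text has 3 words separated by spaces.
Number of spaces = number of words - 1 = 3 - 1 = 2

2


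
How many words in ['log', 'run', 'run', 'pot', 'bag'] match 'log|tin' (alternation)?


Alternation 'log|tin' matches either 'log' or 'tin'.
Checking each word:
  'log' -> MATCH
  'run' -> no
  'run' -> no
  'pot' -> no
  'bag' -> no
Matches: ['log']
Count: 1

1


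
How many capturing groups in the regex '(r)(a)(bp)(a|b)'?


To count capturing groups, count each '(' that starts a group.
Pattern: '(r)(a)(bp)(a|b)'
Walking through the pattern:
  Position 0: '(' -> group #1
  Position 3: '(' -> group #2
  Position 6: '(' -> group #3
  Position 10: '(' -> group #4
Total capturing groups: 4

4


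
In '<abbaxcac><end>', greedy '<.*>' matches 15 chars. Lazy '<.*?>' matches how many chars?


Greedy '<.*>' tries to match as MUCH as possible.
Lazy '<.*?>' tries to match as LITTLE as possible.

String: '<abbaxcac><end>'
Greedy '<.*>' starts at first '<' and extends to the LAST '>': '<abbaxcac><end>' (15 chars)
Lazy '<.*?>' starts at first '<' and stops at the FIRST '>': '<abbaxcac>' (10 chars)

10


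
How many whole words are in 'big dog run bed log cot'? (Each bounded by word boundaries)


Word boundaries (\b) mark the start/end of each word.
Text: 'big dog run bed log cot'
Splitting by whitespace:
  Word 1: 'big'
  Word 2: 'dog'
  Word 3: 'run'
  Word 4: 'bed'
  Word 5: 'log'
  Word 6: 'cot'
Total whole words: 6

6


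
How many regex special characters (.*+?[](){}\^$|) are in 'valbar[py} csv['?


Regex special characters are: . * + ? [ ] ( ) { } \ ^ $ |
Scanning 'valbar[py} csv[':
  pos 6: '[' -> SPECIAL
  pos 9: '}' -> SPECIAL
  pos 14: '[' -> SPECIAL
Special chars found: ['[', '}', '[']
Total: 3

3


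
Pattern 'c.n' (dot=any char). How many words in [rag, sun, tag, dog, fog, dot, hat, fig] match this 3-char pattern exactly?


Pattern 'c.n' means: starts with 'c', any single char, ends with 'n'.
Checking each word (must be exactly 3 chars):
  'rag' (len=3): no
  'sun' (len=3): no
  'tag' (len=3): no
  'dog' (len=3): no
  'fog' (len=3): no
  'dot' (len=3): no
  'hat' (len=3): no
  'fig' (len=3): no
Matching words: []
Total: 0

0


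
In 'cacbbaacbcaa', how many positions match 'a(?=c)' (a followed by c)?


Lookahead 'a(?=c)' matches 'a' only when followed by 'c'.
String: 'cacbbaacbcaa'
Checking each position where char is 'a':
  pos 1: 'a' -> MATCH (next='c')
  pos 5: 'a' -> no (next='a')
  pos 6: 'a' -> MATCH (next='c')
  pos 10: 'a' -> no (next='a')
Matching positions: [1, 6]
Count: 2

2


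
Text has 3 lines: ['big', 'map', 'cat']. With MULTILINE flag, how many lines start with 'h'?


With MULTILINE flag, ^ matches the start of each line.
Lines: ['big', 'map', 'cat']
Checking which lines start with 'h':
  Line 1: 'big' -> no
  Line 2: 'map' -> no
  Line 3: 'cat' -> no
Matching lines: []
Count: 0

0


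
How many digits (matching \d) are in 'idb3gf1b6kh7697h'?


\d matches any digit 0-9.
Scanning 'idb3gf1b6kh7697h':
  pos 3: '3' -> DIGIT
  pos 6: '1' -> DIGIT
  pos 8: '6' -> DIGIT
  pos 11: '7' -> DIGIT
  pos 12: '6' -> DIGIT
  pos 13: '9' -> DIGIT
  pos 14: '7' -> DIGIT
Digits found: ['3', '1', '6', '7', '6', '9', '7']
Total: 7

7


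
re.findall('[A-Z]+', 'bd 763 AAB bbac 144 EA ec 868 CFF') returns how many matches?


Pattern '[A-Z]+' finds one or more uppercase letters.
Text: 'bd 763 AAB bbac 144 EA ec 868 CFF'
Scanning for matches:
  Match 1: 'AAB'
  Match 2: 'EA'
  Match 3: 'CFF'
Total matches: 3

3


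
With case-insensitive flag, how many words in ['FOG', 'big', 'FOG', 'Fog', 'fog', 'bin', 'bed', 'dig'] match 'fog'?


Case-insensitive matching: compare each word's lowercase form to 'fog'.
  'FOG' -> lower='fog' -> MATCH
  'big' -> lower='big' -> no
  'FOG' -> lower='fog' -> MATCH
  'Fog' -> lower='fog' -> MATCH
  'fog' -> lower='fog' -> MATCH
  'bin' -> lower='bin' -> no
  'bed' -> lower='bed' -> no
  'dig' -> lower='dig' -> no
Matches: ['FOG', 'FOG', 'Fog', 'fog']
Count: 4

4


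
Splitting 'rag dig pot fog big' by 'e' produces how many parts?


Splitting by 'e' breaks the string at each occurrence of the separator.
Text: 'rag dig pot fog big'
Parts after split:
  Part 1: 'rag dig pot fog big'
Total parts: 1

1


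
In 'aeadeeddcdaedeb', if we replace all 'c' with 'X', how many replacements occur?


re.sub('c', 'X', text) replaces every occurrence of 'c' with 'X'.
Text: 'aeadeeddcdaedeb'
Scanning for 'c':
  pos 8: 'c' -> replacement #1
Total replacements: 1

1


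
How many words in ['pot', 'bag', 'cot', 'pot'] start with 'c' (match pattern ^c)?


Pattern ^c anchors to start of word. Check which words begin with 'c':
  'pot' -> no
  'bag' -> no
  'cot' -> MATCH (starts with 'c')
  'pot' -> no
Matching words: ['cot']
Count: 1

1


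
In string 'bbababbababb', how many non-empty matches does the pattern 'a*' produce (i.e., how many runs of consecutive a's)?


Pattern 'a*' matches zero or more a's. We want non-empty runs of consecutive a's.
String: 'bbababbababb'
Walking through the string to find runs of a's:
  Run 1: positions 2-2 -> 'a'
  Run 2: positions 4-4 -> 'a'
  Run 3: positions 7-7 -> 'a'
  Run 4: positions 9-9 -> 'a'
Non-empty runs found: ['a', 'a', 'a', 'a']
Count: 4

4


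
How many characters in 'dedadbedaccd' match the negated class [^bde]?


Negated class [^bde] matches any char NOT in {b, d, e}
Scanning 'dedadbedaccd':
  pos 0: 'd' -> no (excluded)
  pos 1: 'e' -> no (excluded)
  pos 2: 'd' -> no (excluded)
  pos 3: 'a' -> MATCH
  pos 4: 'd' -> no (excluded)
  pos 5: 'b' -> no (excluded)
  pos 6: 'e' -> no (excluded)
  pos 7: 'd' -> no (excluded)
  pos 8: 'a' -> MATCH
  pos 9: 'c' -> MATCH
  pos 10: 'c' -> MATCH
  pos 11: 'd' -> no (excluded)
Total matches: 4

4


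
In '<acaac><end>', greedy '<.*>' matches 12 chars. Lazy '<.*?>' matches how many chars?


Greedy '<.*>' tries to match as MUCH as possible.
Lazy '<.*?>' tries to match as LITTLE as possible.

String: '<acaac><end>'
Greedy '<.*>' starts at first '<' and extends to the LAST '>': '<acaac><end>' (12 chars)
Lazy '<.*?>' starts at first '<' and stops at the FIRST '>': '<acaac>' (7 chars)

7


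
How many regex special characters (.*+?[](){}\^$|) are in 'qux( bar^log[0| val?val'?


Regex special characters are: . * + ? [ ] ( ) { } \ ^ $ |
Scanning 'qux( bar^log[0| val?val':
  pos 3: '(' -> SPECIAL
  pos 8: '^' -> SPECIAL
  pos 12: '[' -> SPECIAL
  pos 14: '|' -> SPECIAL
  pos 19: '?' -> SPECIAL
Special chars found: ['(', '^', '[', '|', '?']
Total: 5

5


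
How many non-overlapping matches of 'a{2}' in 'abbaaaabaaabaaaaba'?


Pattern 'a{2}' matches exactly 2 consecutive a's (greedy, non-overlapping).
String: 'abbaaaabaaabaaaaba'
Scanning for runs of a's:
  Run at pos 0: 'a' (length 1) -> 0 match(es)
  Run at pos 3: 'aaaa' (length 4) -> 2 match(es)
  Run at pos 8: 'aaa' (length 3) -> 1 match(es)
  Run at pos 12: 'aaaa' (length 4) -> 2 match(es)
  Run at pos 17: 'a' (length 1) -> 0 match(es)
Matches found: ['aa', 'aa', 'aa', 'aa', 'aa']
Total: 5

5


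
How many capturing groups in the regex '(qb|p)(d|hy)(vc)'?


To count capturing groups, count each '(' that starts a group.
Pattern: '(qb|p)(d|hy)(vc)'
Walking through the pattern:
  Position 0: '(' -> group #1
  Position 6: '(' -> group #2
  Position 12: '(' -> group #3
Total capturing groups: 3

3


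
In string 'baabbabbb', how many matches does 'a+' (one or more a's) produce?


Pattern 'a+' matches one or more consecutive a's.
String: 'baabbabbb'
Scanning for runs of a:
  Match 1: 'aa' (length 2)
  Match 2: 'a' (length 1)
Total matches: 2

2


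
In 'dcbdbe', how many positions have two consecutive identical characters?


Looking for consecutive identical characters in 'dcbdbe':
  pos 0-1: 'd' vs 'c' -> different
  pos 1-2: 'c' vs 'b' -> different
  pos 2-3: 'b' vs 'd' -> different
  pos 3-4: 'd' vs 'b' -> different
  pos 4-5: 'b' vs 'e' -> different
Consecutive identical pairs: []
Count: 0

0


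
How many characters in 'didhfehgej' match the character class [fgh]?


Character class [fgh] matches any of: {f, g, h}
Scanning string 'didhfehgej' character by character:
  pos 0: 'd' -> no
  pos 1: 'i' -> no
  pos 2: 'd' -> no
  pos 3: 'h' -> MATCH
  pos 4: 'f' -> MATCH
  pos 5: 'e' -> no
  pos 6: 'h' -> MATCH
  pos 7: 'g' -> MATCH
  pos 8: 'e' -> no
  pos 9: 'j' -> no
Total matches: 4

4


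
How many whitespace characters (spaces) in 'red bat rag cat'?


\s matches whitespace characters (spaces, tabs, etc.).
Text: 'red bat rag cat'
This text has 4 words separated by spaces.
Number of spaces = number of words - 1 = 4 - 1 = 3

3


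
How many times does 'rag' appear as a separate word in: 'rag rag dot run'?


Scanning each word for exact match 'rag':
  Word 1: 'rag' -> MATCH
  Word 2: 'rag' -> MATCH
  Word 3: 'dot' -> no
  Word 4: 'run' -> no
Total matches: 2

2


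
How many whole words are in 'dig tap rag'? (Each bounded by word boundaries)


Word boundaries (\b) mark the start/end of each word.
Text: 'dig tap rag'
Splitting by whitespace:
  Word 1: 'dig'
  Word 2: 'tap'
  Word 3: 'rag'
Total whole words: 3

3


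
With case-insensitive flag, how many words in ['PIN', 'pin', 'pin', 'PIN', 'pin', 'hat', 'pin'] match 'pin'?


Case-insensitive matching: compare each word's lowercase form to 'pin'.
  'PIN' -> lower='pin' -> MATCH
  'pin' -> lower='pin' -> MATCH
  'pin' -> lower='pin' -> MATCH
  'PIN' -> lower='pin' -> MATCH
  'pin' -> lower='pin' -> MATCH
  'hat' -> lower='hat' -> no
  'pin' -> lower='pin' -> MATCH
Matches: ['PIN', 'pin', 'pin', 'PIN', 'pin', 'pin']
Count: 6

6


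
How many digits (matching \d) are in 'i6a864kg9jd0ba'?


\d matches any digit 0-9.
Scanning 'i6a864kg9jd0ba':
  pos 1: '6' -> DIGIT
  pos 3: '8' -> DIGIT
  pos 4: '6' -> DIGIT
  pos 5: '4' -> DIGIT
  pos 8: '9' -> DIGIT
  pos 11: '0' -> DIGIT
Digits found: ['6', '8', '6', '4', '9', '0']
Total: 6

6


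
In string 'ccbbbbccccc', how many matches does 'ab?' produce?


Pattern 'ab?' matches 'a' optionally followed by 'b'.
String: 'ccbbbbccccc'
Scanning left to right for 'a' then checking next char:
Total matches: 0

0


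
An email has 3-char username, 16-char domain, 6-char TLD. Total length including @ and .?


An email address has format: username@domain.tld
Username length: 3
'@' character: 1
Domain length: 16
'.' character: 1
TLD length: 6
Total = 3 + 1 + 16 + 1 + 6 = 27

27


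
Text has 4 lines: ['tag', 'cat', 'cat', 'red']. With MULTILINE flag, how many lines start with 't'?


With MULTILINE flag, ^ matches the start of each line.
Lines: ['tag', 'cat', 'cat', 'red']
Checking which lines start with 't':
  Line 1: 'tag' -> MATCH
  Line 2: 'cat' -> no
  Line 3: 'cat' -> no
  Line 4: 'red' -> no
Matching lines: ['tag']
Count: 1

1


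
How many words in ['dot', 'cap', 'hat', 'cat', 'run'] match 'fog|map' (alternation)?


Alternation 'fog|map' matches either 'fog' or 'map'.
Checking each word:
  'dot' -> no
  'cap' -> no
  'hat' -> no
  'cat' -> no
  'run' -> no
Matches: []
Count: 0

0


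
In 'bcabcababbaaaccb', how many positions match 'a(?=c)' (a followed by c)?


Lookahead 'a(?=c)' matches 'a' only when followed by 'c'.
String: 'bcabcababbaaaccb'
Checking each position where char is 'a':
  pos 2: 'a' -> no (next='b')
  pos 5: 'a' -> no (next='b')
  pos 7: 'a' -> no (next='b')
  pos 10: 'a' -> no (next='a')
  pos 11: 'a' -> no (next='a')
  pos 12: 'a' -> MATCH (next='c')
Matching positions: [12]
Count: 1

1


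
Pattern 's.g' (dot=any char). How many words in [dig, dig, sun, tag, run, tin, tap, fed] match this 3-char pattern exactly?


Pattern 's.g' means: starts with 's', any single char, ends with 'g'.
Checking each word (must be exactly 3 chars):
  'dig' (len=3): no
  'dig' (len=3): no
  'sun' (len=3): no
  'tag' (len=3): no
  'run' (len=3): no
  'tin' (len=3): no
  'tap' (len=3): no
  'fed' (len=3): no
Matching words: []
Total: 0

0


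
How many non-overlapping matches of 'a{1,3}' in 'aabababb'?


Pattern 'a{1,3}' matches between 1 and 3 consecutive a's (greedy).
String: 'aabababb'
Finding runs of a's and applying greedy matching:
  Run at pos 0: 'aa' (length 2)
  Run at pos 3: 'a' (length 1)
  Run at pos 5: 'a' (length 1)
Matches: ['aa', 'a', 'a']
Count: 3

3


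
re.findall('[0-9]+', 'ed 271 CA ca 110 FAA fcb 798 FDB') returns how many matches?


Pattern '[0-9]+' finds one or more digits.
Text: 'ed 271 CA ca 110 FAA fcb 798 FDB'
Scanning for matches:
  Match 1: '271'
  Match 2: '110'
  Match 3: '798'
Total matches: 3

3


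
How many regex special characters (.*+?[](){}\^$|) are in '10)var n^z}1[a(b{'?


Regex special characters are: . * + ? [ ] ( ) { } \ ^ $ |
Scanning '10)var n^z}1[a(b{':
  pos 2: ')' -> SPECIAL
  pos 8: '^' -> SPECIAL
  pos 10: '}' -> SPECIAL
  pos 12: '[' -> SPECIAL
  pos 14: '(' -> SPECIAL
  pos 16: '{' -> SPECIAL
Special chars found: [')', '^', '}', '[', '(', '{']
Total: 6

6


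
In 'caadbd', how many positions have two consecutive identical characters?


Looking for consecutive identical characters in 'caadbd':
  pos 0-1: 'c' vs 'a' -> different
  pos 1-2: 'a' vs 'a' -> MATCH ('aa')
  pos 2-3: 'a' vs 'd' -> different
  pos 3-4: 'd' vs 'b' -> different
  pos 4-5: 'b' vs 'd' -> different
Consecutive identical pairs: ['aa']
Count: 1

1


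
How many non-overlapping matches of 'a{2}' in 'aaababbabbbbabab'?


Pattern 'a{2}' matches exactly 2 consecutive a's (greedy, non-overlapping).
String: 'aaababbabbbbabab'
Scanning for runs of a's:
  Run at pos 0: 'aaa' (length 3) -> 1 match(es)
  Run at pos 4: 'a' (length 1) -> 0 match(es)
  Run at pos 7: 'a' (length 1) -> 0 match(es)
  Run at pos 12: 'a' (length 1) -> 0 match(es)
  Run at pos 14: 'a' (length 1) -> 0 match(es)
Matches found: ['aa']
Total: 1

1


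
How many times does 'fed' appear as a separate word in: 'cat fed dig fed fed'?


Scanning each word for exact match 'fed':
  Word 1: 'cat' -> no
  Word 2: 'fed' -> MATCH
  Word 3: 'dig' -> no
  Word 4: 'fed' -> MATCH
  Word 5: 'fed' -> MATCH
Total matches: 3

3


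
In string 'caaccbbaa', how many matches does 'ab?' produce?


Pattern 'ab?' matches 'a' optionally followed by 'b'.
String: 'caaccbbaa'
Scanning left to right for 'a' then checking next char:
  Match 1: 'a' (a not followed by b)
  Match 2: 'a' (a not followed by b)
  Match 3: 'a' (a not followed by b)
  Match 4: 'a' (a not followed by b)
Total matches: 4

4


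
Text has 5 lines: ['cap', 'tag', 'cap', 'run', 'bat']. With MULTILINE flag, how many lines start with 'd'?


With MULTILINE flag, ^ matches the start of each line.
Lines: ['cap', 'tag', 'cap', 'run', 'bat']
Checking which lines start with 'd':
  Line 1: 'cap' -> no
  Line 2: 'tag' -> no
  Line 3: 'cap' -> no
  Line 4: 'run' -> no
  Line 5: 'bat' -> no
Matching lines: []
Count: 0

0


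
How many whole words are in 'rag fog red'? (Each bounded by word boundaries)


Word boundaries (\b) mark the start/end of each word.
Text: 'rag fog red'
Splitting by whitespace:
  Word 1: 'rag'
  Word 2: 'fog'
  Word 3: 'red'
Total whole words: 3

3


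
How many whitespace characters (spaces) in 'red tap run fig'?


\s matches whitespace characters (spaces, tabs, etc.).
Text: 'red tap run fig'
This text has 4 words separated by spaces.
Number of spaces = number of words - 1 = 4 - 1 = 3

3


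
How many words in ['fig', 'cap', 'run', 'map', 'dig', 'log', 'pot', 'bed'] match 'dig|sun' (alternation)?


Alternation 'dig|sun' matches either 'dig' or 'sun'.
Checking each word:
  'fig' -> no
  'cap' -> no
  'run' -> no
  'map' -> no
  'dig' -> MATCH
  'log' -> no
  'pot' -> no
  'bed' -> no
Matches: ['dig']
Count: 1

1


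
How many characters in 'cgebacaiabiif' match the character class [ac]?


Character class [ac] matches any of: {a, c}
Scanning string 'cgebacaiabiif' character by character:
  pos 0: 'c' -> MATCH
  pos 1: 'g' -> no
  pos 2: 'e' -> no
  pos 3: 'b' -> no
  pos 4: 'a' -> MATCH
  pos 5: 'c' -> MATCH
  pos 6: 'a' -> MATCH
  pos 7: 'i' -> no
  pos 8: 'a' -> MATCH
  pos 9: 'b' -> no
  pos 10: 'i' -> no
  pos 11: 'i' -> no
  pos 12: 'f' -> no
Total matches: 5

5


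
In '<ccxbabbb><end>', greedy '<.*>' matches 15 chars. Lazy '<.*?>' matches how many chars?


Greedy '<.*>' tries to match as MUCH as possible.
Lazy '<.*?>' tries to match as LITTLE as possible.

String: '<ccxbabbb><end>'
Greedy '<.*>' starts at first '<' and extends to the LAST '>': '<ccxbabbb><end>' (15 chars)
Lazy '<.*?>' starts at first '<' and stops at the FIRST '>': '<ccxbabbb>' (10 chars)

10


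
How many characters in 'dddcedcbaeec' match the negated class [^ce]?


Negated class [^ce] matches any char NOT in {c, e}
Scanning 'dddcedcbaeec':
  pos 0: 'd' -> MATCH
  pos 1: 'd' -> MATCH
  pos 2: 'd' -> MATCH
  pos 3: 'c' -> no (excluded)
  pos 4: 'e' -> no (excluded)
  pos 5: 'd' -> MATCH
  pos 6: 'c' -> no (excluded)
  pos 7: 'b' -> MATCH
  pos 8: 'a' -> MATCH
  pos 9: 'e' -> no (excluded)
  pos 10: 'e' -> no (excluded)
  pos 11: 'c' -> no (excluded)
Total matches: 6

6


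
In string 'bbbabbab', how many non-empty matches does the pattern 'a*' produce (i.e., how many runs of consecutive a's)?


Pattern 'a*' matches zero or more a's. We want non-empty runs of consecutive a's.
String: 'bbbabbab'
Walking through the string to find runs of a's:
  Run 1: positions 3-3 -> 'a'
  Run 2: positions 6-6 -> 'a'
Non-empty runs found: ['a', 'a']
Count: 2

2


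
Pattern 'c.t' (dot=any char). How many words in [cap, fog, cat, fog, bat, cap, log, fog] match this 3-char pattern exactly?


Pattern 'c.t' means: starts with 'c', any single char, ends with 't'.
Checking each word (must be exactly 3 chars):
  'cap' (len=3): no
  'fog' (len=3): no
  'cat' (len=3): MATCH
  'fog' (len=3): no
  'bat' (len=3): no
  'cap' (len=3): no
  'log' (len=3): no
  'fog' (len=3): no
Matching words: ['cat']
Total: 1

1


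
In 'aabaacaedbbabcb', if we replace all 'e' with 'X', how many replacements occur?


re.sub('e', 'X', text) replaces every occurrence of 'e' with 'X'.
Text: 'aabaacaedbbabcb'
Scanning for 'e':
  pos 7: 'e' -> replacement #1
Total replacements: 1

1


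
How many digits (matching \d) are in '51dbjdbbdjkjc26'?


\d matches any digit 0-9.
Scanning '51dbjdbbdjkjc26':
  pos 0: '5' -> DIGIT
  pos 1: '1' -> DIGIT
  pos 13: '2' -> DIGIT
  pos 14: '6' -> DIGIT
Digits found: ['5', '1', '2', '6']
Total: 4

4


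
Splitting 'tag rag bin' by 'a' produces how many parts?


Splitting by 'a' breaks the string at each occurrence of the separator.
Text: 'tag rag bin'
Parts after split:
  Part 1: 't'
  Part 2: 'g r'
  Part 3: 'g bin'
Total parts: 3

3


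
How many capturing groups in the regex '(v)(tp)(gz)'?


To count capturing groups, count each '(' that starts a group.
Pattern: '(v)(tp)(gz)'
Walking through the pattern:
  Position 0: '(' -> group #1
  Position 3: '(' -> group #2
  Position 7: '(' -> group #3
Total capturing groups: 3

3


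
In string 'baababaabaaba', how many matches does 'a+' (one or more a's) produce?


Pattern 'a+' matches one or more consecutive a's.
String: 'baababaabaaba'
Scanning for runs of a:
  Match 1: 'aa' (length 2)
  Match 2: 'a' (length 1)
  Match 3: 'aa' (length 2)
  Match 4: 'aa' (length 2)
  Match 5: 'a' (length 1)
Total matches: 5

5


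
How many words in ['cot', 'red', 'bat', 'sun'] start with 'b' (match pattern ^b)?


Pattern ^b anchors to start of word. Check which words begin with 'b':
  'cot' -> no
  'red' -> no
  'bat' -> MATCH (starts with 'b')
  'sun' -> no
Matching words: ['bat']
Count: 1

1


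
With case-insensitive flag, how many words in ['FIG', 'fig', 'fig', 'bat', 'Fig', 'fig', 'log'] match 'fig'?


Case-insensitive matching: compare each word's lowercase form to 'fig'.
  'FIG' -> lower='fig' -> MATCH
  'fig' -> lower='fig' -> MATCH
  'fig' -> lower='fig' -> MATCH
  'bat' -> lower='bat' -> no
  'Fig' -> lower='fig' -> MATCH
  'fig' -> lower='fig' -> MATCH
  'log' -> lower='log' -> no
Matches: ['FIG', 'fig', 'fig', 'Fig', 'fig']
Count: 5

5


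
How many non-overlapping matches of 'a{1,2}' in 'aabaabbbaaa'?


Pattern 'a{1,2}' matches between 1 and 2 consecutive a's (greedy).
String: 'aabaabbbaaa'
Finding runs of a's and applying greedy matching:
  Run at pos 0: 'aa' (length 2)
  Run at pos 3: 'aa' (length 2)
  Run at pos 8: 'aaa' (length 3)
Matches: ['aa', 'aa', 'aa', 'a']
Count: 4

4


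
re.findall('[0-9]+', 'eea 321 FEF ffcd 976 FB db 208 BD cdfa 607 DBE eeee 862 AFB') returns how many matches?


Pattern '[0-9]+' finds one or more digits.
Text: 'eea 321 FEF ffcd 976 FB db 208 BD cdfa 607 DBE eeee 862 AFB'
Scanning for matches:
  Match 1: '321'
  Match 2: '976'
  Match 3: '208'
  Match 4: '607'
  Match 5: '862'
Total matches: 5

5


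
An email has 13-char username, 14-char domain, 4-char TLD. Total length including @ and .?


An email address has format: username@domain.tld
Username length: 13
'@' character: 1
Domain length: 14
'.' character: 1
TLD length: 4
Total = 13 + 1 + 14 + 1 + 4 = 33

33


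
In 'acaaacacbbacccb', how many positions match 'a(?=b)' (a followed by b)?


Lookahead 'a(?=b)' matches 'a' only when followed by 'b'.
String: 'acaaacacbbacccb'
Checking each position where char is 'a':
  pos 0: 'a' -> no (next='c')
  pos 2: 'a' -> no (next='a')
  pos 3: 'a' -> no (next='a')
  pos 4: 'a' -> no (next='c')
  pos 6: 'a' -> no (next='c')
  pos 10: 'a' -> no (next='c')
Matching positions: []
Count: 0

0


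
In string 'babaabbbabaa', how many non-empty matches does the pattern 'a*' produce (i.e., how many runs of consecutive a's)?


Pattern 'a*' matches zero or more a's. We want non-empty runs of consecutive a's.
String: 'babaabbbabaa'
Walking through the string to find runs of a's:
  Run 1: positions 1-1 -> 'a'
  Run 2: positions 3-4 -> 'aa'
  Run 3: positions 8-8 -> 'a'
  Run 4: positions 10-11 -> 'aa'
Non-empty runs found: ['a', 'aa', 'a', 'aa']
Count: 4

4


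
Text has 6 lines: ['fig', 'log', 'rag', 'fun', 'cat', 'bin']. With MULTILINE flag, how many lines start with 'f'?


With MULTILINE flag, ^ matches the start of each line.
Lines: ['fig', 'log', 'rag', 'fun', 'cat', 'bin']
Checking which lines start with 'f':
  Line 1: 'fig' -> MATCH
  Line 2: 'log' -> no
  Line 3: 'rag' -> no
  Line 4: 'fun' -> MATCH
  Line 5: 'cat' -> no
  Line 6: 'bin' -> no
Matching lines: ['fig', 'fun']
Count: 2

2


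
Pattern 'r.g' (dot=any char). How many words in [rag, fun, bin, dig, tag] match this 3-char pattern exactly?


Pattern 'r.g' means: starts with 'r', any single char, ends with 'g'.
Checking each word (must be exactly 3 chars):
  'rag' (len=3): MATCH
  'fun' (len=3): no
  'bin' (len=3): no
  'dig' (len=3): no
  'tag' (len=3): no
Matching words: ['rag']
Total: 1

1


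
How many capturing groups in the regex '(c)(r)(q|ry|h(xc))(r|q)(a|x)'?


To count capturing groups, count each '(' that starts a group.
Pattern: '(c)(r)(q|ry|h(xc))(r|q)(a|x)'
Walking through the pattern:
  Position 0: '(' -> group #1
  Position 3: '(' -> group #2
  Position 6: '(' -> group #3
  Position 13: '(' -> group #4
  Position 18: '(' -> group #5
  Position 23: '(' -> group #6
Total capturing groups: 6

6


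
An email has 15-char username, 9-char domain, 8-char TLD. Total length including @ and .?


An email address has format: username@domain.tld
Username length: 15
'@' character: 1
Domain length: 9
'.' character: 1
TLD length: 8
Total = 15 + 1 + 9 + 1 + 8 = 34

34


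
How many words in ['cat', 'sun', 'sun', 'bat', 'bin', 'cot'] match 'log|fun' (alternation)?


Alternation 'log|fun' matches either 'log' or 'fun'.
Checking each word:
  'cat' -> no
  'sun' -> no
  'sun' -> no
  'bat' -> no
  'bin' -> no
  'cot' -> no
Matches: []
Count: 0

0


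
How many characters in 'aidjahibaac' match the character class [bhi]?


Character class [bhi] matches any of: {b, h, i}
Scanning string 'aidjahibaac' character by character:
  pos 0: 'a' -> no
  pos 1: 'i' -> MATCH
  pos 2: 'd' -> no
  pos 3: 'j' -> no
  pos 4: 'a' -> no
  pos 5: 'h' -> MATCH
  pos 6: 'i' -> MATCH
  pos 7: 'b' -> MATCH
  pos 8: 'a' -> no
  pos 9: 'a' -> no
  pos 10: 'c' -> no
Total matches: 4

4


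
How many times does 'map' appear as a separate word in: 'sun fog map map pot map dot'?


Scanning each word for exact match 'map':
  Word 1: 'sun' -> no
  Word 2: 'fog' -> no
  Word 3: 'map' -> MATCH
  Word 4: 'map' -> MATCH
  Word 5: 'pot' -> no
  Word 6: 'map' -> MATCH
  Word 7: 'dot' -> no
Total matches: 3

3


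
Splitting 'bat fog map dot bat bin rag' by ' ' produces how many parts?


Splitting by ' ' breaks the string at each occurrence of the separator.
Text: 'bat fog map dot bat bin rag'
Parts after split:
  Part 1: 'bat'
  Part 2: 'fog'
  Part 3: 'map'
  Part 4: 'dot'
  Part 5: 'bat'
  Part 6: 'bin'
  Part 7: 'rag'
Total parts: 7

7


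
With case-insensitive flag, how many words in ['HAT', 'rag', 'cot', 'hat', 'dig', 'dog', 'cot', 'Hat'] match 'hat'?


Case-insensitive matching: compare each word's lowercase form to 'hat'.
  'HAT' -> lower='hat' -> MATCH
  'rag' -> lower='rag' -> no
  'cot' -> lower='cot' -> no
  'hat' -> lower='hat' -> MATCH
  'dig' -> lower='dig' -> no
  'dog' -> lower='dog' -> no
  'cot' -> lower='cot' -> no
  'Hat' -> lower='hat' -> MATCH
Matches: ['HAT', 'hat', 'Hat']
Count: 3

3


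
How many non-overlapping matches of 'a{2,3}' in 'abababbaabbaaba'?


Pattern 'a{2,3}' matches between 2 and 3 consecutive a's (greedy).
String: 'abababbaabbaaba'
Finding runs of a's and applying greedy matching:
  Run at pos 0: 'a' (length 1)
  Run at pos 2: 'a' (length 1)
  Run at pos 4: 'a' (length 1)
  Run at pos 7: 'aa' (length 2)
  Run at pos 11: 'aa' (length 2)
  Run at pos 14: 'a' (length 1)
Matches: ['aa', 'aa']
Count: 2

2


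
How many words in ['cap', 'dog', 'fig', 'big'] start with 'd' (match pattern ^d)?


Pattern ^d anchors to start of word. Check which words begin with 'd':
  'cap' -> no
  'dog' -> MATCH (starts with 'd')
  'fig' -> no
  'big' -> no
Matching words: ['dog']
Count: 1

1


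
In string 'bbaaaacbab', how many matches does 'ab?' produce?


Pattern 'ab?' matches 'a' optionally followed by 'b'.
String: 'bbaaaacbab'
Scanning left to right for 'a' then checking next char:
  Match 1: 'a' (a not followed by b)
  Match 2: 'a' (a not followed by b)
  Match 3: 'a' (a not followed by b)
  Match 4: 'a' (a not followed by b)
  Match 5: 'ab' (a followed by b)
Total matches: 5

5


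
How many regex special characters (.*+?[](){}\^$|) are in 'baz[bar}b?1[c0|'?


Regex special characters are: . * + ? [ ] ( ) { } \ ^ $ |
Scanning 'baz[bar}b?1[c0|':
  pos 3: '[' -> SPECIAL
  pos 7: '}' -> SPECIAL
  pos 9: '?' -> SPECIAL
  pos 11: '[' -> SPECIAL
  pos 14: '|' -> SPECIAL
Special chars found: ['[', '}', '?', '[', '|']
Total: 5

5


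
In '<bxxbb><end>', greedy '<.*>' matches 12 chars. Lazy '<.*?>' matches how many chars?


Greedy '<.*>' tries to match as MUCH as possible.
Lazy '<.*?>' tries to match as LITTLE as possible.

String: '<bxxbb><end>'
Greedy '<.*>' starts at first '<' and extends to the LAST '>': '<bxxbb><end>' (12 chars)
Lazy '<.*?>' starts at first '<' and stops at the FIRST '>': '<bxxbb>' (7 chars)

7


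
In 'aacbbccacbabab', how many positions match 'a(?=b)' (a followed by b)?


Lookahead 'a(?=b)' matches 'a' only when followed by 'b'.
String: 'aacbbccacbabab'
Checking each position where char is 'a':
  pos 0: 'a' -> no (next='a')
  pos 1: 'a' -> no (next='c')
  pos 7: 'a' -> no (next='c')
  pos 10: 'a' -> MATCH (next='b')
  pos 12: 'a' -> MATCH (next='b')
Matching positions: [10, 12]
Count: 2

2


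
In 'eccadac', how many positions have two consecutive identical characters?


Looking for consecutive identical characters in 'eccadac':
  pos 0-1: 'e' vs 'c' -> different
  pos 1-2: 'c' vs 'c' -> MATCH ('cc')
  pos 2-3: 'c' vs 'a' -> different
  pos 3-4: 'a' vs 'd' -> different
  pos 4-5: 'd' vs 'a' -> different
  pos 5-6: 'a' vs 'c' -> different
Consecutive identical pairs: ['cc']
Count: 1

1


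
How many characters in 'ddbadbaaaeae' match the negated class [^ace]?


Negated class [^ace] matches any char NOT in {a, c, e}
Scanning 'ddbadbaaaeae':
  pos 0: 'd' -> MATCH
  pos 1: 'd' -> MATCH
  pos 2: 'b' -> MATCH
  pos 3: 'a' -> no (excluded)
  pos 4: 'd' -> MATCH
  pos 5: 'b' -> MATCH
  pos 6: 'a' -> no (excluded)
  pos 7: 'a' -> no (excluded)
  pos 8: 'a' -> no (excluded)
  pos 9: 'e' -> no (excluded)
  pos 10: 'a' -> no (excluded)
  pos 11: 'e' -> no (excluded)
Total matches: 5

5
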